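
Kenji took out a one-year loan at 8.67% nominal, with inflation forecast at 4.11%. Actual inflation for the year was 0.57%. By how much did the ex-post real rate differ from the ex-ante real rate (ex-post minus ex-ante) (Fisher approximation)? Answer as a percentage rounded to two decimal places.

3.54%

Ex-ante: 8.67% − 4.11% = 4.560%
Ex-post: 8.67% − 0.57% = 8.100%
Difference (ex-post − ex-ante) = 3.5400% → 3.54%.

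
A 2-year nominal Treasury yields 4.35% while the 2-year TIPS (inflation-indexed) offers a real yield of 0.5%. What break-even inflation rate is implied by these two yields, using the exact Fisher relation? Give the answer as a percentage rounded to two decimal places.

3.83%

(1 + π) = (1 + i)/(1 + r) = 1.04350 / 1.00500 = 1.038308
Break-even inflation = 1.038308 − 1 → 3.83%.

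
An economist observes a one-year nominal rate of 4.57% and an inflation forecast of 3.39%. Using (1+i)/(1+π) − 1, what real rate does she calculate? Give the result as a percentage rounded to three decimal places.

1 + r = 1.04570 / 1.03390 = 1.011413
r = 1.011413 − 1 = 1.1413%, i.e. 1.141%.

1.141%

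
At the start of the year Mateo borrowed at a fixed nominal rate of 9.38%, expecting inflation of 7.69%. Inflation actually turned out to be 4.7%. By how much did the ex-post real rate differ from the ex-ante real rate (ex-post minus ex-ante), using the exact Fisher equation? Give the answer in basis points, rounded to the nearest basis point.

290 basis points

Ex-ante: (1 + 0.0938)/(1 + 0.0769) − 1 = 1.5693%
Ex-post: (1 + 0.0938)/(1 + 0.0470) − 1 = 4.4699%
Difference (ex-post − ex-ante) = 2.9006% → 290 basis points.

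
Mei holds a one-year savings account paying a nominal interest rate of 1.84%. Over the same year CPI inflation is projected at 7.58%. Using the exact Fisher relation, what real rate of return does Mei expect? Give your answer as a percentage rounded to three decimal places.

-5.336%

By the Fisher relation, 1 + r = (1 + i)/(1 + π).
1 + r = 1.01840 / 1.07580 = 0.946644
r = 0.946644 − 1 = -5.3356%, i.e. -5.336%.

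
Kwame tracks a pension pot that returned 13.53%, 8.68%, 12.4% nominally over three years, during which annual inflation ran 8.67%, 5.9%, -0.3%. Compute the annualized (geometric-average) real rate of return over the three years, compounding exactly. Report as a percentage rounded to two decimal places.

6.52%

Nominal growth factor = 1.1353 × 1.0868 × 1.1240 = 1.38684070
Price-level growth factor = 1.0867 × 1.0590 × 0.9970 = 1.14736285
Real growth factor = 1.38684070 / 1.14736285 = 1.20872024
Annualized real rate = 1.20872024^(1/3) − 1 = 6.5226% → 6.52%.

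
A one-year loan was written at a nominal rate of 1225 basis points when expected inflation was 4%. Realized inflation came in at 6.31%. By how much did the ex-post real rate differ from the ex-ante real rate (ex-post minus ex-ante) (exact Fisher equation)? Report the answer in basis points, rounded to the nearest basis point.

Ex-ante: (1 + 0.1225)/(1 + 0.0400) − 1 = 7.9327%
Ex-post: (1 + 0.1225)/(1 + 0.0631) − 1 = 5.5874%
Difference (ex-post − ex-ante) = -2.3453% → -235 basis points.

-235 basis points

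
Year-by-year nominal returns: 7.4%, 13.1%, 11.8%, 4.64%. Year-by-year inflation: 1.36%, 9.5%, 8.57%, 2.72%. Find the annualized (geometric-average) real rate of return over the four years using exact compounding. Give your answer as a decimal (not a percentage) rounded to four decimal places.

Nominal growth factor = 1.0740 × 1.1310 × 1.1180 × 1.0464 = 1.42104039
Price-level growth factor = 1.0136 × 1.0950 × 1.0857 × 1.0272 = 1.23778601
Real growth factor = 1.42104039 / 1.23778601 = 1.14805013
Annualized real rate = 1.14805013^(1/4) − 1 = 3.5119% → 0.0351.

0.0351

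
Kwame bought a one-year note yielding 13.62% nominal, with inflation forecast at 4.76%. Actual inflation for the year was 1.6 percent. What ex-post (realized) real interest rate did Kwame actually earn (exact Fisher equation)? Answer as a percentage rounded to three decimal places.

Ex-post: (1 + 0.1362)/(1 + 0.0160) − 1 = 11.8307%
So the realized real rate is 11.831%.

11.831%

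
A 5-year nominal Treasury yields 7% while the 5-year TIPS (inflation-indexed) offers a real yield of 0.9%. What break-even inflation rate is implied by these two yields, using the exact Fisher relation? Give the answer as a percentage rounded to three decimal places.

6.046%

(1 + π) = (1 + i)/(1 + r) = 1.07000 / 1.00900 = 1.060456
Break-even inflation = 1.060456 − 1 → 6.046%.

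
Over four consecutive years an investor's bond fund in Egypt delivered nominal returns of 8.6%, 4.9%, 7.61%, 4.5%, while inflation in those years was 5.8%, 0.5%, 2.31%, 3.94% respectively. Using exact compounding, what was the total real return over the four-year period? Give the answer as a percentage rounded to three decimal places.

Compound the nominal returns: 1.0860 × 1.0490 × 1.0761 × 1.0450 = 1.281074.
Compound inflation: 1.0580 × 1.0050 × 1.0231 × 1.0394 = 1.130713.
Deflate: 1.281074 / 1.130713 = 1.132979.
Total real return = 1.132979 − 1 → 13.298%.

13.298%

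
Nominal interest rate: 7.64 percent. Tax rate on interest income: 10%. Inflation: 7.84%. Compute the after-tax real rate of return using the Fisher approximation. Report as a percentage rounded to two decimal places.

-0.96%

After-tax nominal return = 7.64% × (1 − 0.1) = 6.8760%.
r ≈ 6.8760% − 7.84% → -0.96%.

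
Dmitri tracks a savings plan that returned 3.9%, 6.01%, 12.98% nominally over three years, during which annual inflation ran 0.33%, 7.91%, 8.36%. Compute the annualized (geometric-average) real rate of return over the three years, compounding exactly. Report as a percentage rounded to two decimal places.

Nominal growth factor = 1.0390 × 1.0601 × 1.1298 = 1.24441132
Price-level growth factor = 1.0033 × 1.0791 × 1.0836 = 1.17317149
Real growth factor = 1.24441132 / 1.17317149 = 1.06072414
Annualized real rate = 1.06072414^(1/3) − 1 = 1.9845% → 1.98%.

1.98%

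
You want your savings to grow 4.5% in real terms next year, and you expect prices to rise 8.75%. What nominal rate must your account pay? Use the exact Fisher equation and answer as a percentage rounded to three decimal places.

(1 + i) = (1 + r)(1 + π) = 1.04500 × 1.08750 = 1.1364375
i = 1.1364375 − 1, so the required nominal rate is 13.644%.

13.644%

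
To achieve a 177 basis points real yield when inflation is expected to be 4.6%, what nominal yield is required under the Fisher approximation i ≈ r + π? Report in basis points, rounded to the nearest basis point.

i ≈ r + π = 1.77% + 4.6% = 637 basis points.

637 basis points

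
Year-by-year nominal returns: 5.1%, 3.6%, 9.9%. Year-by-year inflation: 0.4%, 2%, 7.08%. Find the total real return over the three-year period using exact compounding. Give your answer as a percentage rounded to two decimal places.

Nominal growth factor = 1.0510 × 1.0360 × 1.0990 = 1.196631
Price-level growth factor = 1.0040 × 1.0200 × 1.0708 = 1.096585
Real growth factor = 1.196631 / 1.096585 = 1.091234
Total real return = 1.091234 − 1 → 9.12%.

9.12%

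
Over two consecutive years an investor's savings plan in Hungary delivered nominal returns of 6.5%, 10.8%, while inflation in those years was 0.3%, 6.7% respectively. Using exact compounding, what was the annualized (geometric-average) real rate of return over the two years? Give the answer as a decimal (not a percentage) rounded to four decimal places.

Nominal growth factor = 1.0650 × 1.1080 = 1.18002000
Price-level growth factor = 1.0030 × 1.0670 = 1.07020100
Real growth factor = 1.18002000 / 1.07020100 = 1.10261530
Annualized real rate = 1.10261530^(1/2) − 1 = 5.0055% → 0.0501.

0.0501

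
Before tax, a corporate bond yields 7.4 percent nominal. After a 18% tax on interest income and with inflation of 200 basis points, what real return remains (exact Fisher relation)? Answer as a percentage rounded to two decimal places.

3.99%

After-tax nominal return = 7.4% × (1 − 0.18) = 6.0680%.
1 + r = 1.06068 / 1.02000 = 1.039882
After-tax real rate = 1.039882 − 1 → 3.99%.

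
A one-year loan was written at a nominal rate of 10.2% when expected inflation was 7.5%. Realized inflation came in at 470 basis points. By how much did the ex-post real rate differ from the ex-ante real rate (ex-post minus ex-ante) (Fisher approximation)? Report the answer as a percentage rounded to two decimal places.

Ex-ante: 10.2% − 7.5% = 2.700%
Ex-post: 10.2% − 4.7% = 5.500%
Difference (ex-post − ex-ante) = 2.8000% → 2.80%.

2.80%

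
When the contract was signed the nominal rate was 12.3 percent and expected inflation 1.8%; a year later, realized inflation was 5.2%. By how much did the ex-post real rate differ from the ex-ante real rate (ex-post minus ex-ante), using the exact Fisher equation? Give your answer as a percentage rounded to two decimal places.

Ex-ante: (1 + 0.1230)/(1 + 0.0180) − 1 = 10.3143%
Ex-post: (1 + 0.1230)/(1 + 0.0520) − 1 = 6.7490%
Difference (ex-post − ex-ante) = -3.5653% → -3.57%.

-3.57%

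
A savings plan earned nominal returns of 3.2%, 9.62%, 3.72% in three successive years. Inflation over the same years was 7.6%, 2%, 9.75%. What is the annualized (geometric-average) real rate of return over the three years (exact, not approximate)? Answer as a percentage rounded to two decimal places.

Nominal growth factor = 1.0320 × 1.0962 × 1.0372 = 1.17336196
Price-level growth factor = 1.0760 × 1.0200 × 1.0975 = 1.20452820
Real growth factor = 1.17336196 / 1.20452820 = 0.97412577
Annualized real rate = 0.97412577^(1/3) − 1 = -0.8700% → -0.87%.

-0.87%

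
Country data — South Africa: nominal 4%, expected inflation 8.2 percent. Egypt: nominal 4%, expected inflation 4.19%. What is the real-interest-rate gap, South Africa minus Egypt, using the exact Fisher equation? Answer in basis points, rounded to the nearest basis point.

-370 basis points

South Africa: (1 + 0.0400)/(1 + 0.0820) − 1 = -3.8817%
Egypt: (1 + 0.0400)/(1 + 0.0419) − 1 = -0.1824%
Differential = -3.8817% − (-0.1824%) = -3.6993% → -370 basis points.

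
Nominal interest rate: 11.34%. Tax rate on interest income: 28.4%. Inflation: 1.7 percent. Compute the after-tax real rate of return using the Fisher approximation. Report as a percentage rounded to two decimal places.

After-tax nominal return = 11.34% × (1 − 0.284) = 8.11944%.
r ≈ 8.11944% − 1.7% → 6.42%.

6.42%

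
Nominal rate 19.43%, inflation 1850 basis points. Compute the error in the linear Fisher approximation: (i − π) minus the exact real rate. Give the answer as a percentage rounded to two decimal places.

0.15%

Approximate: r ≈ 19.430% − 18.500% = 0.9300%
Exact: (1 + 0.1943)/(1 + 0.1850) − 1 = 0.7848%
Error = 0.9300% − 0.7848% = 0.1452% → 0.15%.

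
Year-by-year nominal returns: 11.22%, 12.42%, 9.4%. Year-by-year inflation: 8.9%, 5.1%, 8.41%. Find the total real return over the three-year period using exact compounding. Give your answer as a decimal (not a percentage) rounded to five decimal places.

0.10241

Nominal growth factor = 1.1122 × 1.1242 × 1.0940 = 1.367867
Price-level growth factor = 1.0890 × 1.0510 × 1.0841 = 1.240795
Real growth factor = 1.367867 / 1.240795 = 1.102412
Total real return = 1.102412 − 1 → 0.10241.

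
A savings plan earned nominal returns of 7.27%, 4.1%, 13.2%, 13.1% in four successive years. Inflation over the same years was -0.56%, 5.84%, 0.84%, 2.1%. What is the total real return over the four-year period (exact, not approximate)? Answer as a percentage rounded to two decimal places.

31.94%

Compound the nominal returns: 1.0727 × 1.0410 × 1.1320 × 1.1310 = 1.429677.
Compound inflation: 0.9944 × 1.0584 × 1.0084 × 1.0210 = 1.083601.
Deflate: 1.429677 / 1.083601 = 1.319376.
Total real return = 1.319376 − 1 → 31.94%.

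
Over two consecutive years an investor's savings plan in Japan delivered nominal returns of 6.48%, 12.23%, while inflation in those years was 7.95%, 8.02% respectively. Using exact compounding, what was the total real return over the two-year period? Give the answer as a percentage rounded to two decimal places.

Nominal growth factor = 1.0648 × 1.1223 = 1.195025
Price-level growth factor = 1.0795 × 1.0802 = 1.166076
Real growth factor = 1.195025 / 1.166076 = 1.024826
Total real return = 1.024826 − 1 → 2.48%.

2.48%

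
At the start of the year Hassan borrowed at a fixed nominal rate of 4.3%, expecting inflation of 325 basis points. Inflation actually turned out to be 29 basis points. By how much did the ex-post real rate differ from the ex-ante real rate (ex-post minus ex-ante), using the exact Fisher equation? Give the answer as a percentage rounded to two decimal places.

2.98%

Ex-ante: (1 + 0.0430)/(1 + 0.0325) − 1 = 1.0169%
Ex-post: (1 + 0.0430)/(1 + 0.0029) − 1 = 3.9984%
Difference (ex-post − ex-ante) = 2.9815% → 2.98%.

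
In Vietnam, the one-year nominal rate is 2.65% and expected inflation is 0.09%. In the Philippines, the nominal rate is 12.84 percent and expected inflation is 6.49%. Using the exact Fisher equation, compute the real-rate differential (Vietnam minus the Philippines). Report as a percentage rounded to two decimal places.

-3.41%

Vietnam: (1 + 0.0265)/(1 + 0.0009) − 1 = 2.5577%
The Philippines: (1 + 0.1284)/(1 + 0.0649) − 1 = 5.9630%
Differential = 2.5577% − 5.9630% = -3.4053% → -3.41%.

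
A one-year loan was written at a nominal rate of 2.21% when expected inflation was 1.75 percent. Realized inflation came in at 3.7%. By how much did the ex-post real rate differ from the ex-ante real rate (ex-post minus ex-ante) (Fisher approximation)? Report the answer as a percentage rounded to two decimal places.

Ex-ante: 2.21% − 1.75% = 0.460%
Ex-post: 2.21% − 3.7% = -1.490%
Difference (ex-post − ex-ante) = -1.9500% → -1.95%.

-1.95%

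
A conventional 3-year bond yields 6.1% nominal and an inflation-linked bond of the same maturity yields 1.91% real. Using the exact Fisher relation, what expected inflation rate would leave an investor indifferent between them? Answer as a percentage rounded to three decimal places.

(1 + π) = (1 + i)/(1 + r) = 1.06100 / 1.01910 = 1.0411147
Break-even inflation = 1.0411147 − 1 → 4.111%.

4.111%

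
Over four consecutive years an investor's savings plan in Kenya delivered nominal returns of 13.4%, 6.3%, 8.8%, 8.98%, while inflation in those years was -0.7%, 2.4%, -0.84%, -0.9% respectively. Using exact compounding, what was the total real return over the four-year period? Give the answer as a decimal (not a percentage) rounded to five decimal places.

Nominal growth factor = 1.1340 × 1.0630 × 1.0880 × 1.0898 = 1.429295
Price-level growth factor = 0.9930 × 1.0240 × 0.9916 × 0.9910 = 0.999216
Real growth factor = 1.429295 / 0.999216 = 1.430417
Total real return = 1.430417 − 1 → 0.43042.

0.43042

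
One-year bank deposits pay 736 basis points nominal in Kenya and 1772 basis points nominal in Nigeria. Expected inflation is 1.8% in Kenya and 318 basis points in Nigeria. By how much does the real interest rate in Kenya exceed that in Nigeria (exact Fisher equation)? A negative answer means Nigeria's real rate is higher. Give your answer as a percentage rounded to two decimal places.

Kenya: (1 + 0.0736)/(1 + 0.0180) − 1 = 5.4617%
Nigeria: (1 + 0.1772)/(1 + 0.0318) − 1 = 14.0919%
Differential = 5.4617% − 14.0919% = -8.6302% → -8.63%.

-8.63%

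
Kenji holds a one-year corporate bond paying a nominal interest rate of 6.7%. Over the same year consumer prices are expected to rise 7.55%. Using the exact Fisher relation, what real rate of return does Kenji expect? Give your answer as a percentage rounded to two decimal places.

-0.79%

By the Fisher relation, 1 + r = (1 + i)/(1 + π).
1 + r = 1.06700 / 1.07550 = 0.992097
r = 0.992097 − 1 = -0.7903%, i.e. -0.79%.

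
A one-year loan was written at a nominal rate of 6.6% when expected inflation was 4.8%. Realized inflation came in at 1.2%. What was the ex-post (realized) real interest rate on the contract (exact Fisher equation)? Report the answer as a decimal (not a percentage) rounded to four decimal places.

Ex-post: (1 + 0.0660)/(1 + 0.0120) − 1 = 5.3360%
So the realized real rate is 0.0534.

0.0534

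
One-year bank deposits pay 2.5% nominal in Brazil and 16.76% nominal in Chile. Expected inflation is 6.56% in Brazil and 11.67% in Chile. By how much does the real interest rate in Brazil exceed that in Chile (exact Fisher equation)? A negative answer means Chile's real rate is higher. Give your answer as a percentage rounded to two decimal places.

Brazil: (1 + 0.0250)/(1 + 0.0656) − 1 = -3.8101%
Chile: (1 + 0.1676)/(1 + 0.1167) − 1 = 4.5581%
Differential = -3.8101% − 4.5581% = -8.3681% → -8.37%.

-8.37%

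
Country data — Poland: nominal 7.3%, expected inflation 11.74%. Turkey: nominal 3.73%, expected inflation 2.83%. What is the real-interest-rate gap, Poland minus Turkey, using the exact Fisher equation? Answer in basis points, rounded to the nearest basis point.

-485 basis points

Poland: (1 + 0.0730)/(1 + 0.1174) − 1 = -3.9735%
Turkey: (1 + 0.0373)/(1 + 0.0283) − 1 = 0.8752%
Differential = -3.9735% − 0.8752% = -4.8487% → -485 basis points.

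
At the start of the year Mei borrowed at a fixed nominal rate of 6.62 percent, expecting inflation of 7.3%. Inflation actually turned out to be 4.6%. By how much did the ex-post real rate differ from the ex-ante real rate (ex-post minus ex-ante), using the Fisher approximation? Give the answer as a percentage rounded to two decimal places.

Ex-ante: 6.62% − 7.3% = -0.680%
Ex-post: 6.62% − 4.6% = 2.020%
Difference (ex-post − ex-ante) = 2.7000% → 2.70%.

2.70%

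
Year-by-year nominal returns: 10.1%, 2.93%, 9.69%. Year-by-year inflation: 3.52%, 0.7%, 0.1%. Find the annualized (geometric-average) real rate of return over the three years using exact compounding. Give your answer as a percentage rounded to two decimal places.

Nominal growth factor = 1.1010 × 1.0293 × 1.0969 = 1.24307213
Price-level growth factor = 1.0352 × 1.0070 × 1.0010 = 1.04348885
Real growth factor = 1.24307213 / 1.04348885 = 1.19126537
Annualized real rate = 1.19126537^(1/3) − 1 = 6.0074% → 6.01%.

6.01%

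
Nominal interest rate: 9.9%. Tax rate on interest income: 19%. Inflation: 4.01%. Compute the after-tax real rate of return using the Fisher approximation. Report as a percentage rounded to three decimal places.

4.009%

After-tax nominal return = 9.9% × (1 − 0.19) = 8.0190%.
r ≈ 8.0190% − 4.01% → 4.009%.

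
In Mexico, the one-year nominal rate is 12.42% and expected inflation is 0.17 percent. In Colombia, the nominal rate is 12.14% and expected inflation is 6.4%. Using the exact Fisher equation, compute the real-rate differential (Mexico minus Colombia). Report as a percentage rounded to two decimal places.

Mexico: (1 + 0.1242)/(1 + 0.0017) − 1 = 12.2292%
Colombia: (1 + 0.1214)/(1 + 0.0640) − 1 = 5.3947%
Differential = 12.2292% − 5.3947% = 6.8345% → 6.83%.

6.83%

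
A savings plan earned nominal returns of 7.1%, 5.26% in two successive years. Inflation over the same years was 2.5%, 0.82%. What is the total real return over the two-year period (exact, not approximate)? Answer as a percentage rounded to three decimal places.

Compound the nominal returns: 1.0710 × 1.0526 = 1.127335.
Compound inflation: 1.0250 × 1.0082 = 1.033405.
Deflate: 1.127335 / 1.033405 = 1.090893.
Total real return = 1.090893 − 1 → 9.089%.

9.089%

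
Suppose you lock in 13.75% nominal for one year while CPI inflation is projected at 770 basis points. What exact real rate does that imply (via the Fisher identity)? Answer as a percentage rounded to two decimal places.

5.62%

By the Fisher identity, 1 + r = (1 + i)/(1 + π).
1 + r = 1.13750 / 1.07700 = 1.056175
r = 1.056175 − 1 = 5.6175%, i.e. 5.62%.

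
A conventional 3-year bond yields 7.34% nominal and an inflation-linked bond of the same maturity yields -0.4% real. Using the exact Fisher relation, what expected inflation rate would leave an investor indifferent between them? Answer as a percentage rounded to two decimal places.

(1 + π) = (1 + i)/(1 + r) = 1.07340 / 0.99600 = 1.077711
Break-even inflation = 1.077711 − 1 → 7.77%.

7.77%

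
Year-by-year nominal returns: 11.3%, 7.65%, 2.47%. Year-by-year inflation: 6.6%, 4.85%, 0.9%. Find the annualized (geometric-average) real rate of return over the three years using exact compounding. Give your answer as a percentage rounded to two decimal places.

2.87%

Nominal growth factor = 1.1130 × 1.0765 × 1.0247 = 1.22773867
Price-level growth factor = 1.0660 × 1.0485 × 1.0090 = 1.12776031
Real growth factor = 1.22773867 / 1.12776031 = 1.08865214
Annualized real rate = 1.08865214^(1/3) − 1 = 2.8718% → 2.87%.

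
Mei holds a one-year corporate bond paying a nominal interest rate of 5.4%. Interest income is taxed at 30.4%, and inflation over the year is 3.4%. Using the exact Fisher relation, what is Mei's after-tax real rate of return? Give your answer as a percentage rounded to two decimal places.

After-tax nominal return = 5.4% × (1 − 0.304) = 3.7584%.
1 + r = 1.037584 / 1.03400 = 1.003466
After-tax real rate = 1.003466 − 1 → 0.35%.

0.35%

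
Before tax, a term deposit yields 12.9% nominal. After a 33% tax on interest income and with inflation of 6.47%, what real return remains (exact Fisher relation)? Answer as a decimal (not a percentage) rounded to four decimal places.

After-tax nominal return = 12.9% × (1 − 0.33) = 8.6430%.
1 + r = 1.08643 / 1.06470 = 1.020410
After-tax real rate = 1.020410 − 1 → 0.0204.

0.0204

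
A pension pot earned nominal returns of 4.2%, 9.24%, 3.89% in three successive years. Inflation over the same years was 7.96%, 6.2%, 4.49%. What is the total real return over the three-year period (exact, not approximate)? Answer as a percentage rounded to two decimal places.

-1.29%

Nominal growth factor = 1.0420 × 1.0924 × 1.0389 = 1.182560
Price-level growth factor = 1.0796 × 1.0620 × 1.0449 = 1.198015
Real growth factor = 1.182560 / 1.198015 = 0.987100
Total real return = 0.987100 − 1 → -1.29%.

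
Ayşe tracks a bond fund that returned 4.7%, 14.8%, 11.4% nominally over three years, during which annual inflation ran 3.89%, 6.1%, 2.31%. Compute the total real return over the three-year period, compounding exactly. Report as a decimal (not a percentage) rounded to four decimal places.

Compound the nominal returns: 1.0470 × 1.1480 × 1.1140 = 1.338979.
Compound inflation: 1.0389 × 1.0610 × 1.0231 = 1.127735.
Deflate: 1.338979 / 1.127735 = 1.187317.
Total real return = 1.187317 − 1 → 0.1873.

0.1873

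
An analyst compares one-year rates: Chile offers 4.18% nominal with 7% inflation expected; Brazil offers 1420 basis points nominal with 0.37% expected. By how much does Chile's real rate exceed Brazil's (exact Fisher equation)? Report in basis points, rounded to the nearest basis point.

-1641 basis points

Chile: (1 + 0.0418)/(1 + 0.0700) − 1 = -2.6355%
Brazil: (1 + 0.1420)/(1 + 0.0037) − 1 = 13.7790%
Differential = -2.6355% − 13.7790% = -16.4145% → -1641 basis points.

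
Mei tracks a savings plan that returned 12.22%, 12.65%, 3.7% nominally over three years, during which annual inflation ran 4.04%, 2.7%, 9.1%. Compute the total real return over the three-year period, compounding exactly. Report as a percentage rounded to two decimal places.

Nominal growth factor = 1.1222 × 1.1265 × 1.0370 = 1.310932
Price-level growth factor = 1.0404 × 1.0270 × 1.0910 = 1.165723
Real growth factor = 1.310932 / 1.165723 = 1.124565
Total real return = 1.124565 − 1 → 12.46%.

12.46%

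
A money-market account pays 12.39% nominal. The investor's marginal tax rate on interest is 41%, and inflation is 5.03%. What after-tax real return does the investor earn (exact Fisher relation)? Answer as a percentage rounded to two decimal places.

After-tax nominal return = 12.39% × (1 − 0.41) = 7.3101%.
1 + r = 1.073101 / 1.05030 = 1.021709
After-tax real rate = 1.021709 − 1 → 2.17%.

2.17%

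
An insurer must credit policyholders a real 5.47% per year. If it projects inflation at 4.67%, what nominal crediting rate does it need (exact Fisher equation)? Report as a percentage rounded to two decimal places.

(1 + i) = (1 + r)(1 + π) = 1.05470 × 1.04670 = 1.10395449
i = 1.10395449 − 1, so the required nominal rate is 10.40%.

10.40%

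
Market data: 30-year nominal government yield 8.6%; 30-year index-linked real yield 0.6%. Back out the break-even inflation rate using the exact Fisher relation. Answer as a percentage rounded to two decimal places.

7.95%

(1 + π) = (1 + i)/(1 + r) = 1.08600 / 1.00600 = 1.079523
Break-even inflation = 1.079523 − 1 → 7.95%.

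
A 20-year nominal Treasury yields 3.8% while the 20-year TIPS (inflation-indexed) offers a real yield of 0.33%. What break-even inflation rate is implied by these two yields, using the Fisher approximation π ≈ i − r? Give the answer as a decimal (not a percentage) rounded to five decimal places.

0.03470

π ≈ i − r = 3.8% − 0.33% → 0.03470.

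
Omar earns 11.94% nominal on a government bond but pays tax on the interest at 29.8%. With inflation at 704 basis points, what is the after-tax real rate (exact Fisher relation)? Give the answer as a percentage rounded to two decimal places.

1.25%

After-tax nominal return = 11.94% × (1 − 0.298) = 8.38188%.
1 + r = 1.0838188 / 1.07040 = 1.012536
After-tax real rate = 1.012536 − 1 → 1.25%.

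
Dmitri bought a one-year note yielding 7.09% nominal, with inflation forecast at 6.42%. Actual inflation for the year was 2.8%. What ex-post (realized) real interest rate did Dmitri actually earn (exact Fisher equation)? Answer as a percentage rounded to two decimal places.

4.17%

Ex-post: (1 + 0.0709)/(1 + 0.0280) − 1 = 4.1732%
So the realized real rate is 4.17%.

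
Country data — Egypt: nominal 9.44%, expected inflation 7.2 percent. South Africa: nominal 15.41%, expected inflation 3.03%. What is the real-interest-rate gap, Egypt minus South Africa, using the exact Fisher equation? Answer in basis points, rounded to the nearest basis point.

-993 basis points

Egypt: (1 + 0.0944)/(1 + 0.0720) − 1 = 2.0896%
South Africa: (1 + 0.1541)/(1 + 0.0303) − 1 = 12.0159%
Differential = 2.0896% − 12.0159% = -9.9264% → -993 basis points.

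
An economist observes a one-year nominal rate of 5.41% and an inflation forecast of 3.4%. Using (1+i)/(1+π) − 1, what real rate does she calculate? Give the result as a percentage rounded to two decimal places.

1.94%

1 + r = 1.05410 / 1.03400 = 1.019439
r = 1.019439 − 1 = 1.9439%, i.e. 1.94%.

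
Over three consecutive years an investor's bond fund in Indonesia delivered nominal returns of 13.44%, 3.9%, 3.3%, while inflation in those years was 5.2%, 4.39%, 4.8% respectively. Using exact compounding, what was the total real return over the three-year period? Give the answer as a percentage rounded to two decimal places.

Nominal growth factor = 1.1344 × 1.0390 × 1.0330 = 1.217537
Price-level growth factor = 1.0520 × 1.0439 × 1.0480 = 1.150896
Real growth factor = 1.217537 / 1.150896 = 1.057904
Total real return = 1.057904 − 1 → 5.79%.

5.79%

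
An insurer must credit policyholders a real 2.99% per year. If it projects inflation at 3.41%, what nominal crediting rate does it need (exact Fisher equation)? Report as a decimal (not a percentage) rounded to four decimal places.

0.0650

(1 + i) = (1 + r)(1 + π) = 1.02990 × 1.03410 = 1.06501959
i = 1.06501959 − 1, so the required nominal rate is 0.0650.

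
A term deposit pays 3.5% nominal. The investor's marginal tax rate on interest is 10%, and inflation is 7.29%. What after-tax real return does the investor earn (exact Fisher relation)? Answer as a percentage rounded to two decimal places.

After-tax nominal return = 3.5% × (1 − 0.1) = 3.1500%.
1 + r = 1.03150 / 1.07290 = 0.961413
After-tax real rate = 0.961413 − 1 → -3.86%.

-3.86%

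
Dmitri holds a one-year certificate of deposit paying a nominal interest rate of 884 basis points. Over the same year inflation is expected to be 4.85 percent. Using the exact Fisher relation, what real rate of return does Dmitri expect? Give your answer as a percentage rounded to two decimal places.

3.81%

By the Fisher relation, 1 + r = (1 + i)/(1 + π).
1 + r = 1.08840 / 1.04850 = 1.038054
r = 1.038054 − 1 = 3.8054%, i.e. 3.81%.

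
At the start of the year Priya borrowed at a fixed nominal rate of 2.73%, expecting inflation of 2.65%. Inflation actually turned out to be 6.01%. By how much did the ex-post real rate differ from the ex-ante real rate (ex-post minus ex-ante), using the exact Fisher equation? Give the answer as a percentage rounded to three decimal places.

Ex-ante: (1 + 0.0273)/(1 + 0.0265) − 1 = 0.0779%
Ex-post: (1 + 0.0273)/(1 + 0.0601) − 1 = -3.0940%
Difference (ex-post − ex-ante) = -3.1720% → -3.172%.

-3.172%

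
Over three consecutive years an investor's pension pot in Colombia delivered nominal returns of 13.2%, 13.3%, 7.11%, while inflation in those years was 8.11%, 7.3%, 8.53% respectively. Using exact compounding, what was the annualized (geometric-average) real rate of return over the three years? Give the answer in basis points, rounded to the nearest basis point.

Nominal growth factor = 1.1320 × 1.1330 × 1.0711 = 1.37374573
Price-level growth factor = 1.0811 × 1.0730 × 1.0853 = 1.25897003
Real growth factor = 1.37374573 / 1.25897003 = 1.09116635
Annualized real rate = 1.09116635^(1/3) − 1 = 2.9509% → 295 basis points.

295 basis points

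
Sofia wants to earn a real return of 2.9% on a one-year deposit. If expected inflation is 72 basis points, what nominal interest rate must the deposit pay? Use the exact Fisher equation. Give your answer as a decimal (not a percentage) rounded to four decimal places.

0.0364

(1 + i) = (1 + r)(1 + π) = 1.02900 × 1.00720 = 1.0364088
i = 1.0364088 − 1, so the required nominal rate is 0.0364.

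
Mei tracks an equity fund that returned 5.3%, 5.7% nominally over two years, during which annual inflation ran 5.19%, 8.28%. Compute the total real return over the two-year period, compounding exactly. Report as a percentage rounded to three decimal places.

Compound the nominal returns: 1.0530 × 1.0570 = 1.113021.
Compound inflation: 1.0519 × 1.0828 = 1.138997.
Deflate: 1.113021 / 1.138997 = 0.977194.
Total real return = 0.977194 − 1 → -2.281%.

-2.281%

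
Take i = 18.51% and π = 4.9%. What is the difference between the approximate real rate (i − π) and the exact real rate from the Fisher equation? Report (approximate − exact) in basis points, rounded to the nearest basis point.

Approximate: r ≈ 18.510% − 4.900% = 13.6100%
Exact: (1 + 0.1851)/(1 + 0.0490) − 1 = 12.9743%
Error = 13.6100% − 12.9743% = 0.6357% → 64 basis points.

64 basis points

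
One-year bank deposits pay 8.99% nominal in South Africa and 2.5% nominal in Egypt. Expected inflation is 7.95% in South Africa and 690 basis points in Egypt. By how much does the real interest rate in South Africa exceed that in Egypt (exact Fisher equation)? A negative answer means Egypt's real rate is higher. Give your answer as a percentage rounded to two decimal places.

South Africa: (1 + 0.0899)/(1 + 0.0795) − 1 = 0.9634%
Egypt: (1 + 0.0250)/(1 + 0.0690) − 1 = -4.1160%
Differential = 0.9634% − (-4.1160%) = 5.0794% → 5.08%.

5.08%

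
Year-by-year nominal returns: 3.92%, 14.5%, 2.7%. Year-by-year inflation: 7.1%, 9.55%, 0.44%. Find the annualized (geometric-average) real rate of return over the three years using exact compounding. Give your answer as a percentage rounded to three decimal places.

Compound the nominal returns: 1.0392 × 1.1450 × 1.0270 = 1.222010868.
Compound inflation: 1.0710 × 1.0955 × 1.0044 = 1.178442934.
Deflate: 1.222010868 / 1.178442934 = 1.036970762.
Annualized real rate = 1.036970762^(1/3) − 1 = 1.21748% → 1.217%.

1.217%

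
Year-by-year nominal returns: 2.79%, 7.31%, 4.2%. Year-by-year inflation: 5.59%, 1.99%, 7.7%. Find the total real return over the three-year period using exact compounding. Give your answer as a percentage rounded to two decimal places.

-0.90%

Nominal growth factor = 1.0279 × 1.0731 × 1.0420 = 1.149367
Price-level growth factor = 1.0559 × 1.0199 × 1.0770 = 1.159835
Real growth factor = 1.149367 / 1.159835 = 0.990975
Total real return = 0.990975 − 1 → -0.90%.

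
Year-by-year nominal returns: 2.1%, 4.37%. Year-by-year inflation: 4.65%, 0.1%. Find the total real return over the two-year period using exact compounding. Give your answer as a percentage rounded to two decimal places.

1.73%

Nominal growth factor = 1.0210 × 1.0437 = 1.065618
Price-level growth factor = 1.0465 × 1.0010 = 1.047547
Real growth factor = 1.065618 / 1.047547 = 1.017251
Total real return = 1.017251 − 1 → 1.73%.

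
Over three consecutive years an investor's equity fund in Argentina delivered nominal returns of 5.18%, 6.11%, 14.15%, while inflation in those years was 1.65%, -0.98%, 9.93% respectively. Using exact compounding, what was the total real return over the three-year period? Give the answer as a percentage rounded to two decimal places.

Compound the nominal returns: 1.0518 × 1.0611 × 1.1415 = 1.273988.
Compound inflation: 1.0165 × 0.9902 × 1.0993 = 1.106488.
Deflate: 1.273988 / 1.106488 = 1.151380.
Total real return = 1.151380 − 1 → 15.14%.

15.14%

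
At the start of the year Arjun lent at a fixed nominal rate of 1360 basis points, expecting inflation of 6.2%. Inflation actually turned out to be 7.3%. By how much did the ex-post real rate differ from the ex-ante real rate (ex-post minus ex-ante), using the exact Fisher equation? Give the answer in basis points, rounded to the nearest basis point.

-110 basis points

Ex-ante: (1 + 0.1360)/(1 + 0.0620) − 1 = 6.9680%
Ex-post: (1 + 0.1360)/(1 + 0.0730) − 1 = 5.8714%
Difference (ex-post − ex-ante) = -1.0966% → -110 basis points.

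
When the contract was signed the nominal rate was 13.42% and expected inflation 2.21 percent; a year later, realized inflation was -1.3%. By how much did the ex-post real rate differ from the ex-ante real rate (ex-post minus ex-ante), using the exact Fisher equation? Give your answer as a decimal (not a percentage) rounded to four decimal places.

0.0395

Ex-ante: (1 + 0.1342)/(1 + 0.0221) − 1 = 10.9676%
Ex-post: (1 + 0.1342)/(1 − 0.0130) − 1 = 14.9139%
Difference (ex-post − ex-ante) = 3.9463% → 0.0395.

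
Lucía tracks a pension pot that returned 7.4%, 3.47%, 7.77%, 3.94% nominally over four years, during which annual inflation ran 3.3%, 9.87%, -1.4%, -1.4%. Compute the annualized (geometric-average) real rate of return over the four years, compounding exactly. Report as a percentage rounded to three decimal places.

Nominal growth factor = 1.0740 × 1.0347 × 1.0777 × 1.0394 = 1.24479927
Price-level growth factor = 1.0330 × 1.0987 × 0.9860 × 0.9860 = 1.10340075
Real growth factor = 1.24479927 / 1.10340075 = 1.12814793
Annualized real rate = 1.12814793^(1/4) − 1 = 3.0603% → 3.060%.

3.060%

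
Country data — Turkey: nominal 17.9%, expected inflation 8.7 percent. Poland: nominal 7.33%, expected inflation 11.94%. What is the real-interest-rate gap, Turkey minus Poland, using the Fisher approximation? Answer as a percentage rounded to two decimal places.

13.81%

Turkey: 17.9% − 8.7% = 9.200%
Poland: 7.33% − 11.94% = -4.610%
Differential = 13.810% → 13.81%.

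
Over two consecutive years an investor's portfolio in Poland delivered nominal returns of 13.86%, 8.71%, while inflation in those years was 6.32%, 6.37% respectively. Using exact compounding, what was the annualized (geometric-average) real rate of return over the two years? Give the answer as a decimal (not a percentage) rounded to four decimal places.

Compound the nominal returns: 1.1386 × 1.0871 = 1.23777206.
Compound inflation: 1.0632 × 1.0637 = 1.13092584.
Deflate: 1.23777206 / 1.13092584 = 1.09447677.
Annualized real rate = 1.09447677^(1/2) − 1 = 4.6172% → 0.0462.

0.0462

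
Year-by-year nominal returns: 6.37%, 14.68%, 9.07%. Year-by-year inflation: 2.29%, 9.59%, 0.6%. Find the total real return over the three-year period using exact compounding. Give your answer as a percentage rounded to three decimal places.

Compound the nominal returns: 1.0637 × 1.1468 × 1.0907 = 1.3304917.
Compound inflation: 1.0229 × 1.0959 × 1.0060 = 1.1277221.
Deflate: 1.3304917 / 1.1277221 = 1.1798046.
Total real return = 1.1798046 − 1 → 17.980%.

17.980%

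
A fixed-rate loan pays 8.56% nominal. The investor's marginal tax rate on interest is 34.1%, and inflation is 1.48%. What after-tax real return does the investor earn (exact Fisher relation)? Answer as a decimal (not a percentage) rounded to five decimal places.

0.04100

After-tax nominal return = 8.56% × (1 − 0.341) = 5.64104%.
1 + r = 1.0564104 / 1.01480 = 1.041004
After-tax real rate = 1.041004 − 1 → 0.04100.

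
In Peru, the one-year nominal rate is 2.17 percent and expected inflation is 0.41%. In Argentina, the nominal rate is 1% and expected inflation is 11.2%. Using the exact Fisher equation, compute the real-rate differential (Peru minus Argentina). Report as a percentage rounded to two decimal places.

Peru: (1 + 0.0217)/(1 + 0.0041) − 1 = 1.7528%
Argentina: (1 + 0.0100)/(1 + 0.1120) − 1 = -9.1727%
Differential = 1.7528% − (-9.1727%) = 10.9255% → 10.93%.

10.93%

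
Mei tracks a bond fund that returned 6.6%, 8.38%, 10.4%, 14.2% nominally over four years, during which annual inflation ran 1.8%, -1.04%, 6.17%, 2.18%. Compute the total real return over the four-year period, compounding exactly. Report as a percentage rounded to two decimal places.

33.28%

Nominal growth factor = 1.0660 × 1.0838 × 1.1040 × 1.1420 = 1.456604
Price-level growth factor = 1.0180 × 0.9896 × 1.0617 × 1.0218 = 1.092887
Real growth factor = 1.456604 / 1.092887 = 1.332804
Total real return = 1.332804 − 1 → 33.28%.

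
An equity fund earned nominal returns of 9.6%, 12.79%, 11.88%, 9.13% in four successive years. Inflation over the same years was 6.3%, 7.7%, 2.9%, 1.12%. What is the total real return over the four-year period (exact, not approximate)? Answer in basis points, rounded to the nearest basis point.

2670 basis points

Compound the nominal returns: 1.0960 × 1.1279 × 1.1188 × 1.0913 = 1.509308.
Compound inflation: 1.0630 × 1.0770 × 1.0290 × 1.0112 = 1.191246.
Deflate: 1.509308 / 1.191246 = 1.266999.
Total real return = 1.266999 − 1 → 2670 basis points.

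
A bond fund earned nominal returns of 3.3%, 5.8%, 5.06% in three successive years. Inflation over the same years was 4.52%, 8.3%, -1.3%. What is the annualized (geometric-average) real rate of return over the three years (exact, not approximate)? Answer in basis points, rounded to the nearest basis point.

Compound the nominal returns: 1.0330 × 1.0580 × 1.0506 = 1.14821545.
Compound inflation: 1.0452 × 1.0830 × 0.9870 = 1.11723623.
Deflate: 1.14821545 / 1.11723623 = 1.02772844.
Annualized real rate = 1.02772844^(1/3) − 1 = 0.9159% → 92 basis points.

92 basis points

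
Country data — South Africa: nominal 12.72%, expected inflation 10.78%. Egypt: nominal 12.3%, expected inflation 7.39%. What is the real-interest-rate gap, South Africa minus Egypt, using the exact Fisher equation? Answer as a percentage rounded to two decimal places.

South Africa: (1 + 0.1272)/(1 + 0.1078) − 1 = 1.7512%
Egypt: (1 + 0.1230)/(1 + 0.0739) − 1 = 4.5721%
Differential = 1.7512% − 4.5721% = -2.8209% → -2.82%.

-2.82%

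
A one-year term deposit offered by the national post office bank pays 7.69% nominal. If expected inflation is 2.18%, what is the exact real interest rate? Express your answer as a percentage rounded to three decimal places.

5.392%

By the Fisher identity, 1 + r = (1 + i)/(1 + π).
1 + r = 1.07690 / 1.02180 = 1.053924
r = 1.053924 − 1 = 5.3924%, i.e. 5.392%.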